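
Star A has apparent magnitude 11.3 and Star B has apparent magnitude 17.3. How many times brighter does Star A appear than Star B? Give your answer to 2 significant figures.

Δm = 11.3 − (17.3) = -6.0
Flux ratio = 10^(−0.4 Δm) = 10^(−0.4 × -6.0) = 10^2.400 = 251.2

250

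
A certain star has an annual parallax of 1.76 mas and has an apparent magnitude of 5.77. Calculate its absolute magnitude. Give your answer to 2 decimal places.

p = 1.76 mas = 1.76×10^-3″ → d = 1/p = 568.2 pc
5 log₁₀(d/10 pc) = 5 log₁₀(568.2) − 5 = 8.772
M = m − 5 log₁₀(d/10) = 5.77 − 8.772 = -3.002

M ≈ -3.00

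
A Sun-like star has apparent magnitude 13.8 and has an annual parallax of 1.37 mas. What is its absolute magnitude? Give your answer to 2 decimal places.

p = 1.37 mas = 1.37×10^-3″ → d = 1/p = 729.9 pc
5 log₁₀(d/10 pc) = 5 log₁₀(729.9) − 5 = 9.316
M = m − 5 log₁₀(d/10) = 13.8 − 9.316 = 4.484

M ≈ 4.48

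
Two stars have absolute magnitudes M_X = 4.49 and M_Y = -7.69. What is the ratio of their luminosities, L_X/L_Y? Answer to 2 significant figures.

L_X/L_Y ≈ 1.3×10^-5

ΔM = M_X − M_Y = 12.18
L_X/L_Y = 10^(−0.4 ΔM) = 10^-4.872 = 1.343×10^-5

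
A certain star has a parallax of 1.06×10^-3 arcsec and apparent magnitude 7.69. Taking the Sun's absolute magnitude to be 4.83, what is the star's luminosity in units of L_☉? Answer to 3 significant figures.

d = 1/p = 1/1.06×10^-3″ = 943.4 pc
M = m − 5 log₁₀ d + 5 = 7.69 − 5·2.9747 + 5 = -2.183
M − M_☉ = -2.183 − 4.83 = -7.013
L/L_☉ = 10^(−0.4 × -7.013) = 638.8

L/L_☉ ≈ 639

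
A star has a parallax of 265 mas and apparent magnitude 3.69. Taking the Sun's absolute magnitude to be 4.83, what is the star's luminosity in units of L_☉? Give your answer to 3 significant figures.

L/L_☉ ≈ 0.407

d = 1/p = 1000/265 mas = 3.774 pc
M = m − 5 log₁₀ d + 5 = 3.69 − 5·0.5768 + 5 = 5.806
M − M_☉ = 5.806 − 4.83 = 0.976
L/L_☉ = 10^(−0.4 × 0.976) = 0.4069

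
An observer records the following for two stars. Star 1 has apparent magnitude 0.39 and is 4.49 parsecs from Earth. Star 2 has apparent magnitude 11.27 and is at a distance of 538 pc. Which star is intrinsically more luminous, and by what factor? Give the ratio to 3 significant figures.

Star 1: M = m − 5 log₁₀ d + 5 = 0.39 − 5·0.6522 + 5 = 2.129
Star 2: M = m − 5 log₁₀ d + 5 = 11.27 − 5·2.7308 + 5 = 2.616
ΔM = M_1 − M_2 = 2.129 − (2.616) = -0.487; smaller M is more luminous → Star 1.
L ratio = 10^(0.4 |ΔM|) = 10^0.195 = 1.566

Star 1 is more luminous, by a factor of 1.57.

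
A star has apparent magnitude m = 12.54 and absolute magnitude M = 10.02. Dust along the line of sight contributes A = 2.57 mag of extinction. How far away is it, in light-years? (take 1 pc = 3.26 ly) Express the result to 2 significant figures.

m − M = 5 log₁₀(d/10 pc) + A  ⇒  12.54 − (10.02) − 2.57 = 5 log₁₀(d/10)
-0.050 = 5 log₁₀(d/10)
log₁₀ d = (m − M − A)/5 + 1 = 0.9900
d = 10^0.9900 = 9.772 pc
= 31.86 ly

d ≈ 32 ly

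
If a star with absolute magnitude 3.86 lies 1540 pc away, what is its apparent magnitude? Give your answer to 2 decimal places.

m ≈ 14.80

m = M + 5 log₁₀ d − 5 = 3.86 + 5·3.1875 − 5 = 14.798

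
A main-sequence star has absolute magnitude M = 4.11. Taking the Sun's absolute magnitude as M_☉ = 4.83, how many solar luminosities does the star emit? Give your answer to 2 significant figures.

L/L_☉ ≈ 1.9

M − M_☉ = 4.11 − 4.83 = -0.720
L/L_☉ = 10^(−0.4 (M − M_☉)) = 10^0.288 = 1.941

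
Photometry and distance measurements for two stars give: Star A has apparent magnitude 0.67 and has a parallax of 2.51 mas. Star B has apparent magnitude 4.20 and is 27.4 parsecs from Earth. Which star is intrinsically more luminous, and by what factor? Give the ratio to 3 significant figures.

Star A: p = 2.51 mas = 2.51×10^-3″ → d = 1/p = 398.4 pc
Star A: M = m − 5 log₁₀ d + 5 = 0.67 − 5·2.6003 + 5 = -7.332
Star B: M = m − 5 log₁₀ d + 5 = 4.20 − 5·1.4378 + 5 = 2.011
ΔM = M_A − M_B = -7.332 − (2.011) = -9.343; smaller M is more luminous → Star A.
L ratio = 10^(0.4 |ΔM|) = 10^3.737 = 5459

Star A is more luminous, by a factor of 5460.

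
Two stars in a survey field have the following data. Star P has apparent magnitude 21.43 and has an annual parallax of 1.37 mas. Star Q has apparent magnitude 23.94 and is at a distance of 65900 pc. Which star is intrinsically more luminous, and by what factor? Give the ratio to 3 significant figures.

Star Q is more luminous, by a factor of 808.

Star P: p = 1.37 mas = 1.37×10^-3″ → d = 1/p = 729.9 pc
Star P: M = m − 5 log₁₀ d + 5 = 21.43 − 5·2.8633 + 5 = 12.114
Star Q: M = m − 5 log₁₀ d + 5 = 23.94 − 5·4.8189 + 5 = 4.846
ΔM = M_P − M_Q = 12.114 − (4.846) = 7.268; smaller M is more luminous → Star Q.
L ratio = 10^(0.4 |ΔM|) = 10^2.907 = 807.6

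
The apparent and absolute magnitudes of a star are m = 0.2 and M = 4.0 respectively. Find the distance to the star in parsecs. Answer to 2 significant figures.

d ≈ 1.7 pc

μ = m − M = -3.800
m − M = 5 log₁₀ d − 5
log₁₀ d = (m − M)/5 + 1 = 0.2400
d = 10^0.2400 = 1.738 pc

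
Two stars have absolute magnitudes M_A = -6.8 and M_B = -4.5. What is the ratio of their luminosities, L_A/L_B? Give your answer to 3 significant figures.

ΔM = M_A − M_B = -2.3
L_A/L_B = 10^(−0.4 ΔM) = 10^0.920 = 8.318

L_A/L_B ≈ 8.32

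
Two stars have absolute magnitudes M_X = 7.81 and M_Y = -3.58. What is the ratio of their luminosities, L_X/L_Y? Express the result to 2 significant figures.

L_X/L_Y ≈ 2.8×10^-5

ΔM = M_X − M_Y = 11.39
L_X/L_Y = 10^(−0.4 ΔM) = 10^-4.556 = 2.780×10^-5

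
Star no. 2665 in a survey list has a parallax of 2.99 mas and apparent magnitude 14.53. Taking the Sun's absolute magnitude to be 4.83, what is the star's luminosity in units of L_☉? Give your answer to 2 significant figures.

d = 1/p = 1000/2.99 mas = 334.4 pc
M = m − 5 log₁₀ d + 5 = 14.53 − 5·2.5243 + 5 = 6.908
M − M_☉ = 6.908 − 4.83 = 2.078
L/L_☉ = 10^(−0.4 × 2.078) = 0.1475

L/L_☉ ≈ 0.15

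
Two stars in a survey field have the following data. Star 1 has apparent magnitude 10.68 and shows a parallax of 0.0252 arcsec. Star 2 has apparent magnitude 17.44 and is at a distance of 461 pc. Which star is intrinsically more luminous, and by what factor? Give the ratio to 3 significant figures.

Star 1 is more luminous, by a factor of 3.75.

Star 1: d = 1/p = 1/0.0252″ = 39.68 pc
Star 1: M = m − 5 log₁₀ d + 5 = 10.68 − 5·1.5986 + 5 = 7.687
Star 2: M = m − 5 log₁₀ d + 5 = 17.44 − 5·2.6637 + 5 = 9.121
ΔM = M_1 − M_2 = 7.687 − (9.121) = -1.434; smaller M is more luminous → Star 1.
L ratio = 10^(0.4 |ΔM|) = 10^0.574 = 3.748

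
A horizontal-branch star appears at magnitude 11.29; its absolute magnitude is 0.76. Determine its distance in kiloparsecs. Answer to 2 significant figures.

d ≈ 1.3 kpc

Distance modulus: m − M = 11.29 − (0.76) = 10.530
m − M = 5 log₁₀ d − 5
log₁₀ d = (m − M)/5 + 1 = 3.1060
d = 10^3.1060 = 1276 pc
= 1.276 kpc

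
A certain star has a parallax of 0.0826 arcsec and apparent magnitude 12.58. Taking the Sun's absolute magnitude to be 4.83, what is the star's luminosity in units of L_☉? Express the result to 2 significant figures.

d = 1/p = 1/0.0826″ = 12.11 pc
M = m − 5 log₁₀ d + 5 = 12.58 − 5·1.0830 + 5 = 12.165
M − M_☉ = 12.165 − 4.83 = 7.335
L/L_☉ = 10^(−0.4 × 7.335) = 1.164×10^-3

L/L_☉ ≈ 1.2×10^-3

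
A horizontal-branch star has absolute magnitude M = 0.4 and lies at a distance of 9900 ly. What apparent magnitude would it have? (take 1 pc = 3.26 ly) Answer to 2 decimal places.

d = 9900 ly / 3.26 = 3037 pc
m = M + 5 log₁₀ d − 5 = 0.4 + 5·3.4824 − 5 = 12.812

m ≈ 12.81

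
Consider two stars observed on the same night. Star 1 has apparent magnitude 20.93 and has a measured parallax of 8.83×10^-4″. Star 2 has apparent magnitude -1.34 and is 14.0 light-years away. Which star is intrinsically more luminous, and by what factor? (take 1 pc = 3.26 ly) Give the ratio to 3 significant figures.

Star 1: d = 1/p = 1/8.83×10^-4″ = 1133 pc
Star 1: M = m − 5 log₁₀ d + 5 = 20.93 − 5·3.0540 + 5 = 10.660
Star 2: d = 14.0 ly / 3.26 = 4.294 pc
Star 2: M = m − 5 log₁₀ d + 5 = -1.34 − 5·0.6329 + 5 = 0.495
ΔM = M_1 − M_2 = 10.660 − (0.495) = 10.164; smaller M is more luminous → Star 2.
L ratio = 10^(0.4 |ΔM|) = 10^4.066 = 11630

Star 2 is more luminous, by a factor of 11600.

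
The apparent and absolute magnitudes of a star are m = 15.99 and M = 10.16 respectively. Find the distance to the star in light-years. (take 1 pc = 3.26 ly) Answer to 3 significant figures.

Distance modulus: m − M = 15.99 − (10.16) = 5.830
m − M = 5 log₁₀ d − 5
log₁₀ d = (m − M)/5 + 1 = 2.1660
d = 10^2.1660 = 146.6 pc
= 477.8 ly

d ≈ 478 ly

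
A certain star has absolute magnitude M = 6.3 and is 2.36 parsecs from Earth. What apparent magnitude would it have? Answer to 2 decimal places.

m ≈ 3.16

m = M + 5 log₁₀ d − 5 = 6.3 + 5·0.3729 − 5 = 3.165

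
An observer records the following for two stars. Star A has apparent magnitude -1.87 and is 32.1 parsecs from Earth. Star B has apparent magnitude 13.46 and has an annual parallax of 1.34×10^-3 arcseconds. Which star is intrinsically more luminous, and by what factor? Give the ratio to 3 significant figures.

Star A: M = m − 5 log₁₀ d + 5 = -1.87 − 5·1.5065 + 5 = -4.403
Star B: d = 1/p = 1/1.34×10^-3″ = 746.3 pc
Star B: M = m − 5 log₁₀ d + 5 = 13.46 − 5·2.8729 + 5 = 4.096
ΔM = M_A − M_B = -4.403 − (4.096) = -8.498; smaller M is more luminous → Star A.
L ratio = 10^(0.4 |ΔM|) = 10^3.399 = 2507

Star A is more luminous, by a factor of 2510.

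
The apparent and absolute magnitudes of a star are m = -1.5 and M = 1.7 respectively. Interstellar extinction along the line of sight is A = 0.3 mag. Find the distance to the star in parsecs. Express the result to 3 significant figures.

d ≈ 2.00 pc

m − M = 5 log₁₀(d/10 pc) + A  ⇒  -1.5 − (1.7) − 0.3 = 5 log₁₀(d/10)
-3.500 = 5 log₁₀(d/10)
log₁₀ d = (m − M − A)/5 + 1 = 0.3000
d = 10^0.3000 = 1.995 pc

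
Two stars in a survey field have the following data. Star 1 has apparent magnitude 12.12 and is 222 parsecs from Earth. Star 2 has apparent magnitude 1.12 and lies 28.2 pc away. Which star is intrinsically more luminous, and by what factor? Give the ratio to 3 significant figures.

Star 2 is more luminous, by a factor of 405.

Star 1: M = m − 5 log₁₀ d + 5 = 12.12 − 5·2.3464 + 5 = 5.388
Star 2: M = m − 5 log₁₀ d + 5 = 1.12 − 5·1.4502 + 5 = -1.131
ΔM = M_1 − M_2 = 5.388 − (-1.131) = 6.519; smaller M is more luminous → Star 2.
L ratio = 10^(0.4 |ΔM|) = 10^2.608 = 405.3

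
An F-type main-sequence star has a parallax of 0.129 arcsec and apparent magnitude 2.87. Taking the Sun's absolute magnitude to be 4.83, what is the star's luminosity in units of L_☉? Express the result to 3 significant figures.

L/L_☉ ≈ 3.65

d = 1/p = 1/0.129″ = 7.752 pc
M = m − 5 log₁₀ d + 5 = 2.87 − 5·0.8894 + 5 = 3.423
M − M_☉ = 3.423 − 4.83 = -1.407
L/L_☉ = 10^(−0.4 × -1.407) = 3.654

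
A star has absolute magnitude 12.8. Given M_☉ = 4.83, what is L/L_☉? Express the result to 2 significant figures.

M − M_☉ = 12.8 − 4.83 = 7.970
L/L_☉ = 10^(−0.4 (M − M_☉)) = 10^-3.188 = 6.486×10^-4

L/L_☉ ≈ 6.5×10^-4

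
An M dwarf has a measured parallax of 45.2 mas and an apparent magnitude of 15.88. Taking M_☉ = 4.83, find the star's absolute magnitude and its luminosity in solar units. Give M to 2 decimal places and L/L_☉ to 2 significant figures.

M ≈ 14.16; L/L_☉ ≈ 1.9×10^-4

d = 1/p = 1000/45.2 mas = 22.12 pc
M = m − 5 log₁₀ d + 5 = 15.88 − 5·1.3449 + 5 = 14.156
M − M_☉ = 14.156 − 4.83 = 9.326
L/L_☉ = 10^(−0.4 × 9.326) = 1.861×10^-4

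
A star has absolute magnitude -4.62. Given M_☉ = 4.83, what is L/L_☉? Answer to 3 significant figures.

L/L_☉ ≈ 6030

M − M_☉ = -4.62 − 4.83 = -9.450
L/L_☉ = 10^(−0.4 (M − M_☉)) = 10^3.780 = 6026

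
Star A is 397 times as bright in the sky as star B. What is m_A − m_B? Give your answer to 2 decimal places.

m_A − m_B ≈ -6.50

Pogson: Δm = −2.5 log₁₀(ratio) = −2.5 log₁₀(397) = −2.5 × 2.5988 = -6.497
Star A is brighter, so it has the smaller magnitude: the difference is negative.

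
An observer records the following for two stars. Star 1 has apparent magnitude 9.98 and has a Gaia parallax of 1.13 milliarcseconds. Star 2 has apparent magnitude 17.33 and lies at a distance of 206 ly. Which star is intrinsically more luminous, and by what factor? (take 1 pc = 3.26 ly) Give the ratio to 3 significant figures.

Star 1 is more luminous, by a factor of 171000.

Star 1: p = 1.13 mas = 1.13×10^-3″ → d = 1/p = 885.0 pc
Star 1: M = m − 5 log₁₀ d + 5 = 9.98 − 5·2.9469 + 5 = 0.245
Star 2: d = 206 ly / 3.26 = 63.19 pc
Star 2: M = m − 5 log₁₀ d + 5 = 17.33 − 5·1.8006 + 5 = 13.327
ΔM = M_1 − M_2 = 0.245 − (13.327) = -13.081; smaller M is more luminous → Star 1.
L ratio = 10^(0.4 |ΔM|) = 10^5.233 = 170800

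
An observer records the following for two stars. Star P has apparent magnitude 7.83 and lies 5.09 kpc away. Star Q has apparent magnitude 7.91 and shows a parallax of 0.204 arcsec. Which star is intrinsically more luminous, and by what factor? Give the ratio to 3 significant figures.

Star P: d = 5.09 kpc = 5090 pc
Star P: M = m − 5 log₁₀ d + 5 = 7.83 − 5·3.7067 + 5 = -5.704
Star Q: d = 1/p = 1/0.204″ = 4.902 pc
Star Q: M = m − 5 log₁₀ d + 5 = 7.91 − 5·0.6904 + 5 = 9.458
ΔM = M_P − M_Q = -5.704 − (9.458) = -15.162; smaller M is more luminous → Star P.
L ratio = 10^(0.4 |ΔM|) = 10^6.065 = 1.161×10^6

Star P is more luminous, by a factor of 1.16×10^6.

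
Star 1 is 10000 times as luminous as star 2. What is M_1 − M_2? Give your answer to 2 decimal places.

Pogson: ΔM = −2.5 log₁₀(ratio) = −2.5 log₁₀(10000) = −2.5 × 4.0000 = -10.000
Star 1 is brighter, so it has the smaller magnitude: the difference is negative.

M_1 − M_2 ≈ -10.00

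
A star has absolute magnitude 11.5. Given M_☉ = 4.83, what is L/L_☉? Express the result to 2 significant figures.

M − M_☉ = 11.5 − 4.83 = 6.670
L/L_☉ = 10^(−0.4 (M − M_☉)) = 10^-2.668 = 2.148×10^-3

L/L_☉ ≈ 2.1×10^-3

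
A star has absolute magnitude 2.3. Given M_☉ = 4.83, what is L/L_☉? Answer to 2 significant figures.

L/L_☉ ≈ 10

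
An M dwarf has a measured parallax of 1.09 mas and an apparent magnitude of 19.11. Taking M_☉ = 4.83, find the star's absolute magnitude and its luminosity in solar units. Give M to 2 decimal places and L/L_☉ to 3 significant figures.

d = 1/p = 1000/1.09 mas = 917.4 pc
M = m − 5 log₁₀ d + 5 = 19.11 − 5·2.9626 + 5 = 9.297
M − M_☉ = 9.297 − 4.83 = 4.467
L/L_☉ = 10^(−0.4 × 4.467) = 0.01634

M ≈ 9.30; L/L_☉ ≈ 0.0163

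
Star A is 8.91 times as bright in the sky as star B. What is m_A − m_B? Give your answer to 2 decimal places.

Pogson: Δm = −2.5 log₁₀(ratio) = −2.5 log₁₀(8.91) = −2.5 × 0.9499 = -2.375
Star A is brighter, so it has the smaller magnitude: the difference is negative.

m_A − m_B ≈ -2.37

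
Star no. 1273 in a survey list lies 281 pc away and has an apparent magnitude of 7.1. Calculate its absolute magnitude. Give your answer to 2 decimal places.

M ≈ -0.14

5 log₁₀(d/10 pc) = 5 log₁₀(281.0) − 5 = 7.244
M = m − 5 log₁₀(d/10) = 7.1 − 7.244 = -0.144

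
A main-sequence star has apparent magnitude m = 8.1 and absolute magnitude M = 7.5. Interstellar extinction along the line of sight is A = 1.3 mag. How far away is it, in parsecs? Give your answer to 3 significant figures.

d ≈ 7.24 pc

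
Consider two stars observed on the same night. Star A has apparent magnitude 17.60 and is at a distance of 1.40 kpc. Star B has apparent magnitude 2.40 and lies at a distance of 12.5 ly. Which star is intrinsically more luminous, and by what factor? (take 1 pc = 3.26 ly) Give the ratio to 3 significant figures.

Star B is more luminous, by a factor of 9.02.

Star A: d = 1.40 kpc = 1400 pc
Star A: M = m − 5 log₁₀ d + 5 = 17.60 − 5·3.1461 + 5 = 6.869
Star B: d = 12.5 ly / 3.26 = 3.834 pc
Star B: M = m − 5 log₁₀ d + 5 = 2.40 − 5·0.5837 + 5 = 4.482
ΔM = M_A − M_B = 6.869 − (4.482) = 2.388; smaller M is more luminous → Star B.
L ratio = 10^(0.4 |ΔM|) = 10^0.955 = 9.018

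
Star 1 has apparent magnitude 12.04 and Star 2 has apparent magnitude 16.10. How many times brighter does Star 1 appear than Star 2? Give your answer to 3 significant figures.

42.1

Magnitude difference = -4.06
Flux ratio = 10^(−0.4 Δm) = 10^(−0.4 × -4.06) = 10^1.624 = 42.07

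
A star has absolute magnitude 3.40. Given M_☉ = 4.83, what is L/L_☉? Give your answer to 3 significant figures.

L/L_☉ ≈ 3.73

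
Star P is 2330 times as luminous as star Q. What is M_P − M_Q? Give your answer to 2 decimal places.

M_P − M_Q ≈ -8.42

Pogson: ΔM = −2.5 log₁₀(ratio) = −2.5 log₁₀(2330) = −2.5 × 3.3674 = -8.418
Star P is brighter, so it has the smaller magnitude: the difference is negative.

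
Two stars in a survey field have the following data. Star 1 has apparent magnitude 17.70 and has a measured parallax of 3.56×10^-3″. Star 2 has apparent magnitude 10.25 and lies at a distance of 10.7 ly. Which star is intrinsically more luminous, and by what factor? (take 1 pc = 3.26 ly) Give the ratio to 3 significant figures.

Star 1: d = 1/p = 1/3.56×10^-3″ = 280.9 pc
Star 1: M = m − 5 log₁₀ d + 5 = 17.70 − 5·2.4486 + 5 = 10.457
Star 2: d = 10.7 ly / 3.26 = 3.282 pc
Star 2: M = m − 5 log₁₀ d + 5 = 10.25 − 5·0.5162 + 5 = 12.669
ΔM = M_1 − M_2 = 10.457 − (12.669) = -2.212; smaller M is more luminous → Star 1.
L ratio = 10^(0.4 |ΔM|) = 10^0.885 = 7.670

Star 1 is more luminous, by a factor of 7.67.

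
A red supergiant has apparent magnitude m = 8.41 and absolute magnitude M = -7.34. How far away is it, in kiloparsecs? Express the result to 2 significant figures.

d ≈ 14 kpc

μ = m − M = 15.750
m − M = 5 log₁₀ d − 5
log₁₀ d = (m − M)/5 + 1 = 4.1500
d = 10^4.1500 = 14130 pc
= 14.13 kpc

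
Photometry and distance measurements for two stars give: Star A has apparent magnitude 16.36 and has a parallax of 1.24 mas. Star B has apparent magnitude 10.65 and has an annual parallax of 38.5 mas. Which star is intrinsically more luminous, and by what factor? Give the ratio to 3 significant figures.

Star A: p = 1.24 mas = 1.24×10^-3″ → d = 1/p = 806.5 pc
Star A: M = m − 5 log₁₀ d + 5 = 16.36 − 5·2.9066 + 5 = 6.827
Star B: p = 38.5 mas = 0.0385″ → d = 1/p = 25.97 pc
Star B: M = m − 5 log₁₀ d + 5 = 10.65 − 5·1.4145 + 5 = 8.577
ΔM = M_A − M_B = 6.827 − (8.577) = -1.750; smaller M is more luminous → Star A.
L ratio = 10^(0.4 |ΔM|) = 10^0.700 = 5.013

Star A is more luminous, by a factor of 5.01.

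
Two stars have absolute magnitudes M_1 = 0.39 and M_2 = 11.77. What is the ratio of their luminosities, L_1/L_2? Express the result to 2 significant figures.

ΔM = M_1 − M_2 = -11.38
L_1/L_2 = 10^(−0.4 ΔM) = 10^4.552 = 35650

L_1/L_2 ≈ 36000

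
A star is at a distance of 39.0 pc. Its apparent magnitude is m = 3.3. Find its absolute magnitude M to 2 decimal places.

5 log₁₀(d/10 pc) = 5 log₁₀(39.00) − 5 = 2.955
M = m − 5 log₁₀(d/10) = 3.3 − 2.955 = 0.345

M ≈ 0.34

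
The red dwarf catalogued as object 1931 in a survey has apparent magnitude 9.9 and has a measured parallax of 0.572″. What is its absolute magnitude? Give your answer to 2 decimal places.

M ≈ 13.69

d = 1/p = 1/0.572″ = 1.748 pc
5 log₁₀(d/10 pc) = 5 log₁₀(1.748) − 5 = -3.787
M = m − 5 log₁₀(d/10) = 9.9 + 3.787 = 13.687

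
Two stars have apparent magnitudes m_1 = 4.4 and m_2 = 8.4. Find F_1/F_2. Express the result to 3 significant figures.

F_1/F_2 ≈ 39.8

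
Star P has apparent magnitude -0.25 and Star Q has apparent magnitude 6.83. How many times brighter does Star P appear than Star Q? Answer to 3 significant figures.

679

Magnitude difference = -7.08
Flux ratio = 10^(−0.4 Δm) = 10^(−0.4 × -7.08) = 10^2.832 = 679.2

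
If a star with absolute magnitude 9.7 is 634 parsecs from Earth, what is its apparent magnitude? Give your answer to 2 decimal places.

m ≈ 18.71

m = M + 5 log₁₀ d − 5 = 9.7 + 5·2.8021 − 5 = 18.710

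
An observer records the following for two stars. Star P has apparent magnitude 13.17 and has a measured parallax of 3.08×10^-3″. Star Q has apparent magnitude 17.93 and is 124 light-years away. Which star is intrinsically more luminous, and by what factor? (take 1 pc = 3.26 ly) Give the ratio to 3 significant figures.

Star P: d = 1/p = 1/3.08×10^-3″ = 324.7 pc
Star P: M = m − 5 log₁₀ d + 5 = 13.17 − 5·2.5114 + 5 = 5.613
Star Q: d = 124 ly / 3.26 = 38.04 pc
Star Q: M = m − 5 log₁₀ d + 5 = 17.93 − 5·1.5802 + 5 = 15.029
ΔM = M_P − M_Q = 5.613 − (15.029) = -9.416; smaller M is more luminous → Star P.
L ratio = 10^(0.4 |ΔM|) = 10^3.766 = 5841

Star P is more luminous, by a factor of 5840.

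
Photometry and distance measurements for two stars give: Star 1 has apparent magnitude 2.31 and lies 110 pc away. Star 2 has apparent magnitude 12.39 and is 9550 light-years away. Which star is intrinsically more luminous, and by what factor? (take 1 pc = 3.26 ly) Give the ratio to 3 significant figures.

Star 1: M = m − 5 log₁₀ d + 5 = 2.31 − 5·2.0414 + 5 = -2.897
Star 2: d = 9550 ly / 3.26 = 2929 pc
Star 2: M = m − 5 log₁₀ d + 5 = 12.39 − 5·3.4668 + 5 = 0.056
ΔM = M_1 − M_2 = -2.897 − (0.056) = -2.953; smaller M is more luminous → Star 1.
L ratio = 10^(0.4 |ΔM|) = 10^1.181 = 15.18

Star 1 is more luminous, by a factor of 15.2.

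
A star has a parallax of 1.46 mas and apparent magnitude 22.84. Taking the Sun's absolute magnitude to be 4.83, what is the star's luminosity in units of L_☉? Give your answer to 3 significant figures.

L/L_☉ ≈ 2.93×10^-4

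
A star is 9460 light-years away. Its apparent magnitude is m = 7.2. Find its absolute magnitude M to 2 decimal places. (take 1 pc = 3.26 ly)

M ≈ -5.11

d = 9460 ly / 3.26 = 2902 pc
5 log₁₀(d/10 pc) = 5 log₁₀(2902) − 5 = 12.313
M = m − 5 log₁₀(d/10) = 7.2 − 12.313 = -5.113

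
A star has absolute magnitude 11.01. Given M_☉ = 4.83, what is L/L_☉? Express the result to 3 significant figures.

L/L_☉ ≈ 3.37×10^-3

M − M_☉ = 11.01 − 4.83 = 6.180
L/L_☉ = 10^(−0.4 (M − M_☉)) = 10^-2.472 = 3.373×10^-3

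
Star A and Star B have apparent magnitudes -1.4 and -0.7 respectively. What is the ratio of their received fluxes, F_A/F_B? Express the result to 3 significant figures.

F_A/F_B ≈ 1.91

Magnitude difference = -0.7
Flux ratio = 10^(−0.4 Δm) = 10^(−0.4 × -0.7) = 10^0.280 = 1.905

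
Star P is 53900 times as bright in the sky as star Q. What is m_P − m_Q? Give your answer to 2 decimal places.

Pogson: Δm = −2.5 log₁₀(ratio) = −2.5 log₁₀(53900) = −2.5 × 4.7316 = -11.829
Star P is brighter, so it has the smaller magnitude: the difference is negative.

m_P − m_Q ≈ -11.83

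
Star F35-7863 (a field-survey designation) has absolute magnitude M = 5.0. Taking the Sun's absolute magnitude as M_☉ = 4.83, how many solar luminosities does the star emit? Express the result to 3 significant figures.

L/L_☉ ≈ 0.855

M − M_☉ = 5.0 − 4.83 = 0.170
L/L_☉ = 10^(−0.4 (M − M_☉)) = 10^-0.068 = 0.8551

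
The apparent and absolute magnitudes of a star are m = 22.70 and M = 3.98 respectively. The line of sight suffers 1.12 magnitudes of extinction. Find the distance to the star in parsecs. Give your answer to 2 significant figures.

d ≈ 33000 pc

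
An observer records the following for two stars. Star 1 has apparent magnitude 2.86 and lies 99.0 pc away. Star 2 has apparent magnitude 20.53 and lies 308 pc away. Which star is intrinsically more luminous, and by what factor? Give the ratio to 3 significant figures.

Star 1: M = m − 5 log₁₀ d + 5 = 2.86 − 5·1.9956 + 5 = -2.118
Star 2: M = m − 5 log₁₀ d + 5 = 20.53 − 5·2.4886 + 5 = 13.087
ΔM = M_1 − M_2 = -2.118 − (13.087) = -15.205; smaller M is more luminous → Star 1.
L ratio = 10^(0.4 |ΔM|) = 10^6.082 = 1.208×10^6

Star 1 is more luminous, by a factor of 1.21×10^6.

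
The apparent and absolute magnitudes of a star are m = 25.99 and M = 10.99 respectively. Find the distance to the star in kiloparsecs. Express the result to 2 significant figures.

Distance modulus: m − M = 25.99 − (10.99) = 15.000
m − M = 5 log₁₀ d − 5
log₁₀ d = (m − M)/5 + 1 = 4.0000
d = 10^4.0000 = 10000 pc
= 10.00 kpc

d ≈ 10 kpc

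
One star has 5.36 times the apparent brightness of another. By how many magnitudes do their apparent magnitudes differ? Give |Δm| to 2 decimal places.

|Δm| ≈ 1.82

Pogson: Δm = −2.5 log₁₀(ratio) = −2.5 log₁₀(5.36) = −2.5 × 0.7292 = -1.823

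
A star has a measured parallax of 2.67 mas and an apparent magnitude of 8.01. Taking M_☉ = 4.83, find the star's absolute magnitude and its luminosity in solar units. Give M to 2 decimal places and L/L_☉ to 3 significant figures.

d = 1/p = 1000/2.67 mas = 374.5 pc
M = m − 5 log₁₀ d + 5 = 8.01 − 5·2.5735 + 5 = 0.143
M − M_☉ = 0.143 − 4.83 = -4.687
L/L_☉ = 10^(−0.4 × -4.687) = 74.99

M ≈ 0.14; L/L_☉ ≈ 75.0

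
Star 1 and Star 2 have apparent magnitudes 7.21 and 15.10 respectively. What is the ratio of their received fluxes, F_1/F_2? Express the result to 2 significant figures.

F_1/F_2 ≈ 1400

Magnitude difference = -7.89
Flux ratio = 10^(−0.4 Δm) = 10^(−0.4 × -7.89) = 10^3.156 = 1432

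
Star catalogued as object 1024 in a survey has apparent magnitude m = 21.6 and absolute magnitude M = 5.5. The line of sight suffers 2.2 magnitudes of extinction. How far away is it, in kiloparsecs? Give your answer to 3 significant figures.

m − M = 5 log₁₀(d/10 pc) + A  ⇒  21.6 − (5.5) − 2.2 = 5 log₁₀(d/10)
13.900 = 5 log₁₀(d/10)
log₁₀ d = (m − M − A)/5 + 1 = 3.7800
d = 10^3.7800 = 6026 pc
= 6.026 kpc

d ≈ 6.03 kpc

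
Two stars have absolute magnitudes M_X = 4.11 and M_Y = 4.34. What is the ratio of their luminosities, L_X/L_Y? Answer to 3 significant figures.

ΔM = M_X − M_Y = -0.23
L_X/L_Y = 10^(−0.4 ΔM) = 10^0.092 = 1.236

L_X/L_Y ≈ 1.24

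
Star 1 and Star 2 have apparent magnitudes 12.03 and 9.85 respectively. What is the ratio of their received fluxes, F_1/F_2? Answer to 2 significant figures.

F_1/F_2 ≈ 0.13

Δm = 12.03 − (9.85) = 2.18
Flux ratio = 10^(−0.4 Δm) = 10^(−0.4 × 2.18) = 10^-0.872 = 0.1343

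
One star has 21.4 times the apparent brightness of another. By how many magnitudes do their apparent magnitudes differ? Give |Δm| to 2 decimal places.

|Δm| ≈ 3.33

Pogson: Δm = −2.5 log₁₀(ratio) = −2.5 log₁₀(21.4) = −2.5 × 1.3304 = -3.326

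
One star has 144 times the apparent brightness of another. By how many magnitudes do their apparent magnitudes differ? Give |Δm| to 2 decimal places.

|Δm| ≈ 5.40

Pogson: Δm = −2.5 log₁₀(ratio) = −2.5 log₁₀(144) = −2.5 × 2.1584 = -5.396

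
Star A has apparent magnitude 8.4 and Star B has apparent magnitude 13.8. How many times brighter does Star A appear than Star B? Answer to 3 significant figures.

145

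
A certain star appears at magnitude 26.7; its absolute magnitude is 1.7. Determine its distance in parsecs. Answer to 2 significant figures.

Distance modulus: m − M = 26.7 − (1.7) = 25.000
m − M = 5 log₁₀ d − 5
log₁₀ d = (m − M)/5 + 1 = 6.0000
d = 10^6.0000 = 1.000×10^6 pc

d ≈ 1.0×10^6 pc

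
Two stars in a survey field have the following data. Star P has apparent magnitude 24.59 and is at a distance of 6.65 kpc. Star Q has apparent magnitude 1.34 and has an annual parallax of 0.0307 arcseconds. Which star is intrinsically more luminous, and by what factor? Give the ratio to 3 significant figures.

Star P: d = 6.65 kpc = 6650 pc
Star P: M = m − 5 log₁₀ d + 5 = 24.59 − 5·3.8228 + 5 = 10.476
Star Q: d = 1/p = 1/0.0307″ = 32.57 pc
Star Q: M = m − 5 log₁₀ d + 5 = 1.34 − 5·1.5129 + 5 = -1.224
ΔM = M_P − M_Q = 10.476 − (-1.224) = 11.700; smaller M is more luminous → Star Q.
L ratio = 10^(0.4 |ΔM|) = 10^4.680 = 47870

Star Q is more luminous, by a factor of 47900.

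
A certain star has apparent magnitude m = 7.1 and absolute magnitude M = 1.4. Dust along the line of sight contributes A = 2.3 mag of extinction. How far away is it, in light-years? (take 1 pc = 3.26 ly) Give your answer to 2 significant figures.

m − M = 5 log₁₀(d/10 pc) + A  ⇒  7.1 − (1.4) − 2.3 = 5 log₁₀(d/10)
3.400 = 5 log₁₀(d/10)
log₁₀ d = (m − M − A)/5 + 1 = 1.6800
d = 10^1.6800 = 47.86 pc
= 156.0 ly

d ≈ 160 ly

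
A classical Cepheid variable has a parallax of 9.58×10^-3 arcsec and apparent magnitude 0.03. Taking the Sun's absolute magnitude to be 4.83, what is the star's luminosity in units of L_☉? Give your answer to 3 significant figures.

L/L_☉ ≈ 9060

d = 1/p = 1/9.58×10^-3″ = 104.4 pc
M = m − 5 log₁₀ d + 5 = 0.03 − 5·2.0186 + 5 = -5.063
M − M_☉ = -5.063 − 4.83 = -9.893
L/L_☉ = 10^(−0.4 × -9.893) = 9063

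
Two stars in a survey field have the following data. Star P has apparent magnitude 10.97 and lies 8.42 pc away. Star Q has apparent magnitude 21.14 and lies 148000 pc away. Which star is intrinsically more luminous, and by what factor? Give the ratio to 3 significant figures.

Star Q is more luminous, by a factor of 26400.

Star P: M = m − 5 log₁₀ d + 5 = 10.97 − 5·0.9253 + 5 = 11.343
Star Q: M = m − 5 log₁₀ d + 5 = 21.14 − 5·5.1703 + 5 = 0.289
ΔM = M_P − M_Q = 11.343 − (0.289) = 11.055; smaller M is more luminous → Star Q.
L ratio = 10^(0.4 |ΔM|) = 10^4.422 = 26420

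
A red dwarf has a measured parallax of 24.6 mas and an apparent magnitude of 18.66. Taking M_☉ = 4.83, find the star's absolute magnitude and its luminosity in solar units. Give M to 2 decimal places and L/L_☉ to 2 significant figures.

d = 1/p = 1000/24.6 mas = 40.65 pc
M = m − 5 log₁₀ d + 5 = 18.66 − 5·1.6091 + 5 = 15.615
M − M_☉ = 15.615 − 4.83 = 10.785
L/L_☉ = 10^(−0.4 × 10.785) = 4.854×10^-5

M ≈ 15.61; L/L_☉ ≈ 4.9×10^-5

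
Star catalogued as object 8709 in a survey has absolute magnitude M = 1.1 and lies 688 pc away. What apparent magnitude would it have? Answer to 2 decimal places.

m ≈ 10.29

m = M + 5 log₁₀ d − 5 = 1.1 + 5·2.8376 − 5 = 10.288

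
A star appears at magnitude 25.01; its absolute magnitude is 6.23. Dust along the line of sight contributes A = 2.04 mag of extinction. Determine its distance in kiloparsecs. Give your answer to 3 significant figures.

m − M = 5 log₁₀(d/10 pc) + A  ⇒  25.01 − (6.23) − 2.04 = 5 log₁₀(d/10)
16.740 = 5 log₁₀(d/10)
log₁₀ d = (m − M − A)/5 + 1 = 4.3480
d = 10^4.3480 = 22280 pc
= 22.28 kpc

d ≈ 22.3 kpc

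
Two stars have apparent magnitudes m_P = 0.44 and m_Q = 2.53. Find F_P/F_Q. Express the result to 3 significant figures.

F_P/F_Q ≈ 6.85

Δm = 0.44 − (2.53) = -2.09
Flux ratio = 10^(−0.4 Δm) = 10^(−0.4 × -2.09) = 10^0.836 = 6.855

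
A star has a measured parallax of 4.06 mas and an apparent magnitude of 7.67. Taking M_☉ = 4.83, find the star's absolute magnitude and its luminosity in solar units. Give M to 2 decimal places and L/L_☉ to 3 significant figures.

M ≈ 0.71; L/L_☉ ≈ 44.4

d = 1/p = 1000/4.06 mas = 246.3 pc
M = m − 5 log₁₀ d + 5 = 7.67 − 5·2.3915 + 5 = 0.713
M − M_☉ = 0.713 − 4.83 = -4.117
L/L_☉ = 10^(−0.4 × -4.117) = 44.36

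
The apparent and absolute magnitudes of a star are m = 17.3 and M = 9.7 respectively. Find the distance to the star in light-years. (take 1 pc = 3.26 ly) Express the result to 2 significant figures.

d ≈ 1100 ly

μ = m − M = 7.600
m − M = 5 log₁₀ d − 5
log₁₀ d = (m − M)/5 + 1 = 2.5200
d = 10^2.5200 = 331.1 pc
= 1079 ly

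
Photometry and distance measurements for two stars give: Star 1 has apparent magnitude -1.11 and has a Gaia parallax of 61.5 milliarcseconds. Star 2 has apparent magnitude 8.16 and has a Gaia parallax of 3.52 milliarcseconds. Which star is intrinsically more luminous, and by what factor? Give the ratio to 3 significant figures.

Star 1 is more luminous, by a factor of 16.7.

Star 1: p = 61.5 mas = 0.0615″ → d = 1/p = 16.26 pc
Star 1: M = m − 5 log₁₀ d + 5 = -1.11 − 5·1.2111 + 5 = -2.166
Star 2: p = 3.52 mas = 3.52×10^-3″ → d = 1/p = 284.1 pc
Star 2: M = m − 5 log₁₀ d + 5 = 8.16 − 5·2.4535 + 5 = 0.893
ΔM = M_1 − M_2 = -2.166 − (0.893) = -3.058; smaller M is more luminous → Star 1.
L ratio = 10^(0.4 |ΔM|) = 10^1.223 = 16.72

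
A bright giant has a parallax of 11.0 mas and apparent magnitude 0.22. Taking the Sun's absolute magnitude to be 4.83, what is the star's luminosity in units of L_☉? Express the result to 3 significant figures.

L/L_☉ ≈ 5770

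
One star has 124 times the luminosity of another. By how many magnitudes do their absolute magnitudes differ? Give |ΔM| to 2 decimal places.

Pogson: ΔM = −2.5 log₁₀(ratio) = −2.5 log₁₀(124) = −2.5 × 2.0934 = -5.234

|ΔM| ≈ 5.23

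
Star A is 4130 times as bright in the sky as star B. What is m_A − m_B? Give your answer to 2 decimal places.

m_A − m_B ≈ -9.04

Pogson: Δm = −2.5 log₁₀(ratio) = −2.5 log₁₀(4130) = −2.5 × 3.6160 = -9.040
Star A is brighter, so it has the smaller magnitude: the difference is negative.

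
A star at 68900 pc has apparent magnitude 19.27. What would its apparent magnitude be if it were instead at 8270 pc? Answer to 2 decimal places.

m ≈ 14.67

Flux ∝ 1/d², so Δm = 5 log₁₀(d₂/d₁) = 5 log₁₀(8270/68900) = -4.604
m₂ = m₁ + Δm = 19.27 + (-4.604) = 14.666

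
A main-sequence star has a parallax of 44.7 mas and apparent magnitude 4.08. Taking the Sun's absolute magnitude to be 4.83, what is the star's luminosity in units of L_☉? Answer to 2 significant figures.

d = 1/p = 1000/44.7 mas = 22.37 pc
M = m − 5 log₁₀ d + 5 = 4.08 − 5·1.3497 + 5 = 2.332
M − M_☉ = 2.332 − 4.83 = -2.498
L/L_☉ = 10^(−0.4 × -2.498) = 9.986

L/L_☉ ≈ 10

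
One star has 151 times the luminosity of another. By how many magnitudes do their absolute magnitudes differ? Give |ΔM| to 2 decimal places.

|ΔM| ≈ 5.45

Pogson: ΔM = −2.5 log₁₀(ratio) = −2.5 log₁₀(151) = −2.5 × 2.1790 = -5.447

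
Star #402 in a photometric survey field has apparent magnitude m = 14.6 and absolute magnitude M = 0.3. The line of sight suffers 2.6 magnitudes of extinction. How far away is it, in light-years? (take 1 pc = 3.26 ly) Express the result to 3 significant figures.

d ≈ 7130 ly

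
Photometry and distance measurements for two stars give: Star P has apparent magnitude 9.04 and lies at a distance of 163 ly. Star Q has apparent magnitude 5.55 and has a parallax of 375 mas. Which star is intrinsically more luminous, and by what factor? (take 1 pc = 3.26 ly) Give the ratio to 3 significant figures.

Star P: d = 163 ly / 3.26 = 50.00 pc
Star P: M = m − 5 log₁₀ d + 5 = 9.04 − 5·1.6990 + 5 = 5.545
Star Q: p = 375 mas = 0.375″ → d = 1/p = 2.667 pc
Star Q: M = m − 5 log₁₀ d + 5 = 5.55 − 5·0.4260 + 5 = 8.420
ΔM = M_P − M_Q = 5.545 − (8.420) = -2.875; smaller M is more luminous → Star P.
L ratio = 10^(0.4 |ΔM|) = 10^1.150 = 14.13

Star P is more luminous, by a factor of 14.1.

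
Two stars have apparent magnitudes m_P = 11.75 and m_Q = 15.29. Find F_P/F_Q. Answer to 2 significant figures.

Δm = 11.75 − (15.29) = -3.54
Flux ratio = 10^(−0.4 Δm) = 10^(−0.4 × -3.54) = 10^1.416 = 26.06

F_P/F_Q ≈ 26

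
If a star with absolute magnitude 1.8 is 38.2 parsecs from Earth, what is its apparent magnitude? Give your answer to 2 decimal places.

m ≈ 4.71

m = M + 5 log₁₀ d − 5 = 1.8 + 5·1.5821 − 5 = 4.710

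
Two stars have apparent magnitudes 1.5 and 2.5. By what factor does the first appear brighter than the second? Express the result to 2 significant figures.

Magnitude difference = -1.0
Flux ratio = 10^(−0.4 Δm) = 10^(−0.4 × -1.0) = 10^0.400 = 2.512

2.5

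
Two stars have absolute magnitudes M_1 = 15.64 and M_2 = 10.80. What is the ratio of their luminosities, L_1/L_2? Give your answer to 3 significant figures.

ΔM = M_1 − M_2 = 4.84
L_1/L_2 = 10^(−0.4 ΔM) = 10^-1.936 = 0.01159

L_1/L_2 ≈ 0.0116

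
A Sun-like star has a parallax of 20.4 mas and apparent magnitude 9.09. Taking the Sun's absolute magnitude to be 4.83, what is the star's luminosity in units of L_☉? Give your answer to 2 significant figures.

L/L_☉ ≈ 0.48

d = 1/p = 1000/20.4 mas = 49.02 pc
M = m − 5 log₁₀ d + 5 = 9.09 − 5·1.6904 + 5 = 5.638
M − M_☉ = 5.638 − 4.83 = 0.808
L/L_☉ = 10^(−0.4 × 0.808) = 0.4751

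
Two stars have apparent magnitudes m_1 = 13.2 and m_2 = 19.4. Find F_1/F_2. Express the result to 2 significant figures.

F_1/F_2 ≈ 300

Magnitude difference = -6.2
Flux ratio = 10^(−0.4 Δm) = 10^(−0.4 × -6.2) = 10^2.480 = 302.0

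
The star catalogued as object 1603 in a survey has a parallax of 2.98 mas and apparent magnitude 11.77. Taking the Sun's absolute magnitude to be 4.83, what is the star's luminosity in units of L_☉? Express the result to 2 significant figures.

L/L_☉ ≈ 1.9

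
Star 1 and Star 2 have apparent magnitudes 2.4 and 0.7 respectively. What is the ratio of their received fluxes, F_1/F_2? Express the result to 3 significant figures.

Δm = 2.4 − (0.7) = 1.7
Flux ratio = 10^(−0.4 Δm) = 10^(−0.4 × 1.7) = 10^-0.680 = 0.2089

F_1/F_2 ≈ 0.209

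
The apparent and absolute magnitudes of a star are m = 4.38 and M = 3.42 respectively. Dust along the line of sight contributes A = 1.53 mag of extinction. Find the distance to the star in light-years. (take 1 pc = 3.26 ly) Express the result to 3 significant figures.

d ≈ 25.1 ly

m − M = 5 log₁₀(d/10 pc) + A  ⇒  4.38 − (3.42) − 1.53 = 5 log₁₀(d/10)
-0.570 = 5 log₁₀(d/10)
log₁₀ d = (m − M − A)/5 + 1 = 0.8860
d = 10^0.8860 = 7.691 pc
= 25.07 ly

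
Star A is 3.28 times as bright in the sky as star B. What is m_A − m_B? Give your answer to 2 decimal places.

m_A − m_B ≈ -1.29

Pogson: Δm = −2.5 log₁₀(ratio) = −2.5 log₁₀(3.28) = −2.5 × 0.5159 = -1.290
Star A is brighter, so it has the smaller magnitude: the difference is negative.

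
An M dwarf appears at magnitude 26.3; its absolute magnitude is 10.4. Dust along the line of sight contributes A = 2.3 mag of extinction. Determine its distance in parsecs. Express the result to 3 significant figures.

d ≈ 5250 pc

m − M = 5 log₁₀(d/10 pc) + A  ⇒  26.3 − (10.4) − 2.3 = 5 log₁₀(d/10)
13.600 = 5 log₁₀(d/10)
log₁₀ d = (m − M − A)/5 + 1 = 3.7200
d = 10^3.7200 = 5248 pc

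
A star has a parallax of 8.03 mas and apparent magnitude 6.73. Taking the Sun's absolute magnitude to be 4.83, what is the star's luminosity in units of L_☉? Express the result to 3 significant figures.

L/L_☉ ≈ 27.0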